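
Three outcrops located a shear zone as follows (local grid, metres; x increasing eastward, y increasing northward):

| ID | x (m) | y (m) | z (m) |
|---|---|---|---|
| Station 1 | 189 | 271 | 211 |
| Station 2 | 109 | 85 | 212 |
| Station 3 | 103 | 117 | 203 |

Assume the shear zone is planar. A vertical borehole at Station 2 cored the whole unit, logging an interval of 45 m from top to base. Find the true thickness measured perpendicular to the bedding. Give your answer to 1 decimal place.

Two edge vectors: Station 1→Station 2 = (-80, -186, 1), Station 1→Station 3 = (-86, -154, -8).
Normal n = (Station 1→Station 2) × (Station 1→Station 3) = (1642, -726, -3676).
So ∂z/∂x = −n_x/n_z = 0.44668 and ∂z/∂y = −n_y/n_z = −0.19750.
|∇z| = √(a²+b²) = 0.48839, so dip δ = arctan(0.48839) = 26.03°.
True thickness = vertical thickness × cos δ = 45 × cos 26.03° = 40.4 m.

40.4 m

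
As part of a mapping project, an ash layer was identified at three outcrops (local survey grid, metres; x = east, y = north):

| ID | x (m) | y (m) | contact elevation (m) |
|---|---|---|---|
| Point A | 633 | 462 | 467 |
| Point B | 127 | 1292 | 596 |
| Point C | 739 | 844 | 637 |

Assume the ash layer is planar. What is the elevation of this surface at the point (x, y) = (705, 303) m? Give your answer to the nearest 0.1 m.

434.1 m

Two edge vectors: Point A→Point B = (-506, 830, 129), Point A→Point C = (106, 382, 170).
Normal n = (Point A→Point B) × (Point A→Point C) = (91822, 99694, -281272).
So ∂z/∂x = −n_x/n_z = 0.326453 and ∂z/∂y = −n_y/n_z = 0.354440.
Intercept c from Point A: 467 − 206.64 − 163.75 = 96.60.
At (705, 303): z = 230.1 + 107.4 + 96.60 = 434.1 m.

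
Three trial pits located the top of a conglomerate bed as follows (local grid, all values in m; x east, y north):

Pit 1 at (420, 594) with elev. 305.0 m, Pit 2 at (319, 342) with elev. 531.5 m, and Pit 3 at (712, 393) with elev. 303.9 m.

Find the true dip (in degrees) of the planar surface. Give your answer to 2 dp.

Two edge vectors: Pit 1→Pit 2 = (-101, -252, 226.5), Pit 1→Pit 3 = (292, -201, -1.1).
Normal n = (Pit 1→Pit 2) × (Pit 1→Pit 3) = (45803.7, 66026.9, 93885).
So ∂z/∂x = −n_x/n_z = −0.48787 and ∂z/∂y = −n_y/n_z = −0.70327.
Gradient magnitude |∇z| = √(a² + b²) = √(0.23802 + 0.49459) = 0.85593.
True dip = arctan(0.85593) = 40.56°, dipping toward NE (azimuth ≈ 035°).

40.56°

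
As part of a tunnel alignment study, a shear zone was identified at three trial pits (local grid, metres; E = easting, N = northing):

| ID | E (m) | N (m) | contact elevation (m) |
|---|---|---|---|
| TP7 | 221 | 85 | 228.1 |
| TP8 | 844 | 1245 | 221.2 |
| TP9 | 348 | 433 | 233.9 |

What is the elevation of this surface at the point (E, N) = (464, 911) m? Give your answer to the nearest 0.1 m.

249.5 m

Let the plane be z = a·E + b·N + c.
TP8−TP7: 623a + 1160b = −6.9;  TP9−TP7: 127a + 348b = 5.8.
Solving gives a = −0.131386, b = 0.064615.
Then c = 228.1 − a·221 − b·85 = 251.64.
At (464, 911): z = −61.0 + 58.9 + 251.64 = 249.5 m.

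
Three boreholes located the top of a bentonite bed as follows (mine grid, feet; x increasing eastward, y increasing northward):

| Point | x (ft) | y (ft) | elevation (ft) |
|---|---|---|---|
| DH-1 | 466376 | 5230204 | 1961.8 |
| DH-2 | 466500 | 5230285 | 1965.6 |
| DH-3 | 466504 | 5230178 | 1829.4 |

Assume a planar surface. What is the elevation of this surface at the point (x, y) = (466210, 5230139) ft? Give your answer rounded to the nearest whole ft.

2011 ft

Let the plane be z = a·x + b·y + c.
DH-2−DH-1: 124a + 81b = 3.8;  DH-3−DH-1: 128a − 26b = −132.4.
Solving gives a = −0.78175397, b = 1.24367275.
Then c = 1961.8 − a·466376 − b·5230204 = −6138109.09.
At (466210, 5230139): z = −364461.5 + 6504581.3 − 6138109.09 = 2010.7 ft.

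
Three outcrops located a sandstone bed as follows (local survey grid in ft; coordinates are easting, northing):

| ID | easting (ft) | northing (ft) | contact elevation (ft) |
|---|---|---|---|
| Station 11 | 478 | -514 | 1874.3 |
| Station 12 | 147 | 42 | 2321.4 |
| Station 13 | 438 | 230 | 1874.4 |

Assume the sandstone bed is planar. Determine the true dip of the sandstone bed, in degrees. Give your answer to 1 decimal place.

Let the plane be z = a·easting + b·northing + c.
Station 12−Station 11: −331a + 556b = 447.1;  Station 13−Station 11: −40a + 744b = 0.1.
Solving gives a = −1.48460, b = −0.07968.
Gradient magnitude |∇z| = √(a² + b²) = √(2.20405 + 0.00635) = 1.48674.
True dip = arctan(1.48674) = 56.1°, dipping toward E (azimuth ≈ 087°).

56.1°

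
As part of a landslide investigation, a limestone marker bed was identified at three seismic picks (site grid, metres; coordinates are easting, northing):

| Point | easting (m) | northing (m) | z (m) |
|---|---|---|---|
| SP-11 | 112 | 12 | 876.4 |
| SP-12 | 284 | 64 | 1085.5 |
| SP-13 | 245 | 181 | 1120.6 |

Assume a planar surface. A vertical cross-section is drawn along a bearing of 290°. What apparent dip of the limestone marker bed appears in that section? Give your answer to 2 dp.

36.55°

Let the plane be z = a·easting + b·northing + c.
SP-12−SP-11: 172a + 52b = 209.1;  SP-13−SP-11: 133a + 169b = 244.2.
Solving gives a = 1.02201, b = 0.64067.
Unit vector along 290° is (sin 290°, cos 290°) = (-0.9397, 0.3420).
Slope in that direction = a·(-0.9397) + b·(0.3420) = −0.74125.
Apparent dip = arctan|0.74125| = 36.55° (true dip is 50.3°, so apparent ≤ true as expected).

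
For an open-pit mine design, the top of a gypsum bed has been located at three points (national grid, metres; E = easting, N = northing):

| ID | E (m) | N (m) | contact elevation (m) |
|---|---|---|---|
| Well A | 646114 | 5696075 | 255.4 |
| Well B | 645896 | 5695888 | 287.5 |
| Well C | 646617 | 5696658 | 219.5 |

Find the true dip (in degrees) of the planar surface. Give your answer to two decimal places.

Let the plane be z = a·E + b·N + c.
Well B−Well A: −218a − 187b = 32.1;  Well C−Well A: 503a + 583b = −35.9.
Solving gives a = −0.36330, b = 0.25187.
Gradient magnitude |∇z| = √(a² + b²) = √(0.13199 + 0.06344) = 0.44207.
True dip = arctan(0.44207) = 23.85°, dipping toward SE (azimuth ≈ 125°).

23.85°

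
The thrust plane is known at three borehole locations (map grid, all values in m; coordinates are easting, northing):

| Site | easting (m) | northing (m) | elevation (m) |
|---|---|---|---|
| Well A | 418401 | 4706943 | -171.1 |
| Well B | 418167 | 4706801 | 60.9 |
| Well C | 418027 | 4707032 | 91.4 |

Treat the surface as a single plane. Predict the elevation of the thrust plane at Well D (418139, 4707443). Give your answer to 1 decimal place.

-137.2 m

Let the plane be z = a·easting + b·northing + c.
Well B−Well A: −234a − 142b = 232;  Well C−Well A: −374a + 89b = 262.5.
Solving gives a = −0.783441989, b = −0.342778695.
Then c = -171.1 − a·418401 − b·4706943 = 1941061.59.
At (418139, 4707443): z = −327587.6 − 1613611.2 + 1941061.59 = -137.2 m.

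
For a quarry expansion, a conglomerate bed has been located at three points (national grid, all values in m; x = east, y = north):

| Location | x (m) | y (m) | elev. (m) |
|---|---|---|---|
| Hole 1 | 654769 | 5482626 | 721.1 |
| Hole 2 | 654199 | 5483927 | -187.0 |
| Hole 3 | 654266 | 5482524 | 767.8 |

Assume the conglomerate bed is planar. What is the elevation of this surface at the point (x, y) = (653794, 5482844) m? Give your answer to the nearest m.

530 m

Let the plane be z = a·x + b·y + c.
Hole 2−Hole 1: −570a + 1301b = −908.1;  Hole 3−Hole 1: −503a − 102b = 46.7.
Solving gives a = 0.04472642, b = −0.67840579.
Then c = 721.1 − a·654769 − b·5482626 = 3690880.87.
At (653794, 5482844): z = 29241.9 − 3719593.1 + 3690880.87 = 529.6 m.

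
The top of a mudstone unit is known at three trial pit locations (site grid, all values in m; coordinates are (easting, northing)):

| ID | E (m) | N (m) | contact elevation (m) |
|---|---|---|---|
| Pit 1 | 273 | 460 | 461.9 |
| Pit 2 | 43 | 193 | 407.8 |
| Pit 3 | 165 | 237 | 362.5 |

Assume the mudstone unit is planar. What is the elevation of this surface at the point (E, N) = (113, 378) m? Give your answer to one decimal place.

502.9 m

Let the plane be z = a·E + b·N + c.
Pit 2−Pit 1: −230a − 267b = −54.1;  Pit 3−Pit 1: −108a − 223b = −99.4.
Solving gives a = −0.64467, b = 0.75796.
Then c = 461.9 − a·273 − b·460 = 289.23.
At (113, 378): z = −72.8 + 286.5 + 289.23 = 502.9 m.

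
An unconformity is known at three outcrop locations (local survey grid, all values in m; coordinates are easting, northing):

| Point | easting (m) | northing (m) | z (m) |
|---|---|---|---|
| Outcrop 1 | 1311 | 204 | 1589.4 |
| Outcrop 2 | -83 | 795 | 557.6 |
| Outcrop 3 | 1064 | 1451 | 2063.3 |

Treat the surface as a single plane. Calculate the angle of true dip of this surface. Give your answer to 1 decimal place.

48.7°

Let the plane be z = a·easting + b·northing + c.
Outcrop 2−Outcrop 1: −1394a + 591b = −1031.8;  Outcrop 3−Outcrop 1: −247a + 1247b = 473.9.
Solving gives a = 0.98392, b = 0.57492.
Gradient magnitude |∇z| = √(a² + b²) = √(0.96809 + 0.33053) = 1.13957.
True dip = arctan(1.13957) = 48.7°, dipping toward WSW (azimuth ≈ 240°).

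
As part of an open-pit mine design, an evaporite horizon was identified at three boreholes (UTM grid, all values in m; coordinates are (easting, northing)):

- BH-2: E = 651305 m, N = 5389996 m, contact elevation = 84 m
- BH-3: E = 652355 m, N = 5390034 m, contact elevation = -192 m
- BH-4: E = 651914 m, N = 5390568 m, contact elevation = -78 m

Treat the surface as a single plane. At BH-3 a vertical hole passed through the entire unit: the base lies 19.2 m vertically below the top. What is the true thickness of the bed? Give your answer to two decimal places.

Let the plane be z = a·E + b·N + c.
BH-3−BH-2: 1050a + 38b = −276;  BH-4−BH-2: 609a + 572b = −162.
Solving gives a = −0.26273, b = −0.00349.
|∇z| = √(a²+b²) = 0.26275, so dip δ = arctan(0.26275) = 14.72°.
True thickness = vertical thickness × cos δ = 19.2 × cos 14.72° = 18.57 m.

18.57 m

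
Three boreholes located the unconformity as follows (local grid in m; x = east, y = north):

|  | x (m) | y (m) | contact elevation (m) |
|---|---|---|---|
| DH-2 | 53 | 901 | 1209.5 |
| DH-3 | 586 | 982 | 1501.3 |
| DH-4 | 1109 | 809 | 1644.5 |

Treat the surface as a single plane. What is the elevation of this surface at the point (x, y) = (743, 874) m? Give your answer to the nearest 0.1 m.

Let the plane be z = a·x + b·y + c.
DH-3−DH-2: 533a + 81b = 291.8;  DH-4−DH-2: 1056a − 92b = 435.
Solving gives a = 0.461319, b = 0.566877.
Then c = 1209.5 − a·53 − b·901 = 674.29.
At (743, 874): z = 342.8 + 495.5 + 674.29 = 1512.5 m.

1512.5 m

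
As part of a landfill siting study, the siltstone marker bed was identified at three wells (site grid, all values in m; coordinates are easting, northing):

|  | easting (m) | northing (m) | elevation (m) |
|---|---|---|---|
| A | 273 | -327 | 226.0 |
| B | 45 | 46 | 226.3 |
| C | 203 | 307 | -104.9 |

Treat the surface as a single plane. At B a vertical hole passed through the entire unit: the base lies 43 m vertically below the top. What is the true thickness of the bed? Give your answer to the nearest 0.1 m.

Let the plane be z = a·easting + b·northing + c.
B−A: −228a + 373b = 0.3;  C−A: −70a + 634b = −330.9.
Solving gives a = −1.04368, b = −0.63716.
|∇z| = √(a²+b²) = 1.22280, so dip δ = arctan(1.22280) = 50.72°.
True thickness = vertical thickness × cos δ = 43 × cos 50.72° = 27.2 m.

27.2 m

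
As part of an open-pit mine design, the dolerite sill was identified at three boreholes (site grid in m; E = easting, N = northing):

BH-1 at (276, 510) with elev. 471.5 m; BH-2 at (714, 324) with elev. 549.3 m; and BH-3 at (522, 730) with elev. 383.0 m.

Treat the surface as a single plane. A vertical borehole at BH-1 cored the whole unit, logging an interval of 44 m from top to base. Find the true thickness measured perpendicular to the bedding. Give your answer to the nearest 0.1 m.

40.7 m

Let the plane be z = a·E + b·N + c.
BH-2−BH-1: 438a − 186b = 77.8;  BH-3−BH-1: 246a + 220b = −88.5.
Solving gives a = 0.00461, b = −0.40743.
|∇z| = √(a²+b²) = 0.40745, so dip δ = arctan(0.40745) = 22.17°.
True thickness = vertical thickness × cos δ = 44 × cos 22.17° = 40.7 m.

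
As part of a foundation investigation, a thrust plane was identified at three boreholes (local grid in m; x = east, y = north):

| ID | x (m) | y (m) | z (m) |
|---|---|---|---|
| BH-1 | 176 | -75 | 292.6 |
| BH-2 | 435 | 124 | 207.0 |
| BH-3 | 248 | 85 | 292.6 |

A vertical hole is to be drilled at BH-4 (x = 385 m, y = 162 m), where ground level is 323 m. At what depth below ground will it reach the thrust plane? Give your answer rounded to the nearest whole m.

82 m

Let the plane be z = a·x + b·y + c.
BH-2−BH-1: 259a + 199b = −85.6;  BH-3−BH-1: 72a + 160b = 0.
Solving gives a = −0.50516, b = 0.22732.
Then c = 292.6 − a·176 − b·-75 = 398.56.
At (385, 162): z_contact = −194.5 + 36.8 + 398.56 = 240.9 m.
Depth below ground = 323 − 240.9 = 82 m.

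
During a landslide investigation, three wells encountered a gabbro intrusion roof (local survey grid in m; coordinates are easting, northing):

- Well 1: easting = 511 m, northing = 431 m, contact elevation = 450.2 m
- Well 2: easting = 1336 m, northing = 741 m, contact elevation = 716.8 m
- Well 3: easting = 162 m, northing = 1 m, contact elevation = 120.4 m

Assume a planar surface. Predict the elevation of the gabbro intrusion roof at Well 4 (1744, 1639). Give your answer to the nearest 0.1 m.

1389.4 m

Two edge vectors: Well 1→Well 2 = (825, 310, 266.6), Well 1→Well 3 = (-349, -430, -329.8).
Normal n = (Well 1→Well 2) × (Well 1→Well 3) = (12400, 179041.6, -246560).
So ∂z/∂easting = −n_x/n_z = 0.050292 and ∂z/∂northing = −n_y/n_z = 0.726158.
Intercept c from Well 1: 450.2 − 25.70 − 312.97 = 111.53.
At (1744, 1639): z = 87.7 + 1190.2 + 111.53 = 1389.4 m.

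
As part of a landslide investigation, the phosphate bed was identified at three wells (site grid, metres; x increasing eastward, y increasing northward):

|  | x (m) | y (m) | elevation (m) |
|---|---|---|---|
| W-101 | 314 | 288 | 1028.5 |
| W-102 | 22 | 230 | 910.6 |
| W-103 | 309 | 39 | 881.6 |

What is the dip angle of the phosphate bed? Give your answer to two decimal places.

33.07°

Let the plane be z = a·x + b·y + c.
W-102−W-101: −292a − 58b = −117.9;  W-103−W-101: −5a − 249b = −146.9.
Solving gives a = 0.28773, b = 0.58418.
Gradient magnitude |∇z| = √(a² + b²) = √(0.08279 + 0.34127) = 0.65120.
True dip = arctan(0.65120) = 33.07°, dipping toward SSW (azimuth ≈ 206°).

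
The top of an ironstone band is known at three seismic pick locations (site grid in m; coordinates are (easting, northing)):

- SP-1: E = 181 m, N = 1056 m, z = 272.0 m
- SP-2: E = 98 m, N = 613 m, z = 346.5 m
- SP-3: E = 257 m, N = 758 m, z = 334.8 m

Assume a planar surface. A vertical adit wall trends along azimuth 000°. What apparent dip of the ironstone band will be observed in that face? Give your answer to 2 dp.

Two edge vectors: SP-1→SP-2 = (-83, -443, 74.5), SP-1→SP-3 = (76, -298, 62.8).
Normal n = (SP-1→SP-2) × (SP-1→SP-3) = (-5619.4, 10874.4, 58402).
So ∂z/∂E = −n_x/n_z = 0.09622 and ∂z/∂N = −n_y/n_z = −0.18620.
Unit vector along 000° is (sin 0°, cos 0°) = (0.0000, 1.0000).
Slope in that direction = a·(0.0000) + b·(1.0000) = −0.18620.
Apparent dip = arctan|0.18620| = 10.55° (true dip is 11.8°, so apparent ≤ true as expected).

10.55°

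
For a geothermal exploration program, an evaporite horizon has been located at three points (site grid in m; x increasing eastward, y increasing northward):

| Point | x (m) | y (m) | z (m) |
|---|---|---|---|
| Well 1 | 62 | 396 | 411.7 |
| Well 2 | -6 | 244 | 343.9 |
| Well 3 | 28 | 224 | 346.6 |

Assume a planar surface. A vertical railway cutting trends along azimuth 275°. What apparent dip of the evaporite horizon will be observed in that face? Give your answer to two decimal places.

Two edge vectors: Well 1→Well 2 = (-68, -152, -67.8), Well 1→Well 3 = (-34, -172, -65.1).
Normal n = (Well 1→Well 2) × (Well 1→Well 3) = (-1766.4, -2121.6, 6528).
So ∂z/∂x = −n_x/n_z = 0.27059 and ∂z/∂y = −n_y/n_z = 0.32500.
Unit vector along 275° is (sin 275°, cos 275°) = (-0.9962, 0.0872).
Slope in that direction = a·(-0.9962) + b·(0.0872) = −0.24123.
Apparent dip = arctan|0.24123| = 13.56° (true dip is 22.9°, so apparent ≤ true as expected).

13.56°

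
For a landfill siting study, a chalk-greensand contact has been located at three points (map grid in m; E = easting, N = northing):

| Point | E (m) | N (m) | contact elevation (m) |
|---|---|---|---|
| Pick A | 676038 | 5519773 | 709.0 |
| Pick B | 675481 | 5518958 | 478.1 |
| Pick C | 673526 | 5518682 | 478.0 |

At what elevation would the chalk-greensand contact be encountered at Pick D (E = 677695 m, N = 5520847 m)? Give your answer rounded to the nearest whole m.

Two edge vectors: Pick A→Pick B = (-557, -815, -230.9), Pick A→Pick C = (-2512, -1091, -231).
Normal n = (Pick A→Pick B) × (Pick A→Pick C) = (-63646.9, 451353.8, -1439593).
So ∂z/∂E = −n_x/n_z = −0.04421173 and ∂z/∂N = −n_y/n_z = 0.31352875.
Intercept c from Pick A: 709 + 29888.81 − 1730607.55 = −1700009.74.
At (677695, 5520847): z = −29962.1 + 1730944.3 − 1700009.74 = 972.5 m.

972 m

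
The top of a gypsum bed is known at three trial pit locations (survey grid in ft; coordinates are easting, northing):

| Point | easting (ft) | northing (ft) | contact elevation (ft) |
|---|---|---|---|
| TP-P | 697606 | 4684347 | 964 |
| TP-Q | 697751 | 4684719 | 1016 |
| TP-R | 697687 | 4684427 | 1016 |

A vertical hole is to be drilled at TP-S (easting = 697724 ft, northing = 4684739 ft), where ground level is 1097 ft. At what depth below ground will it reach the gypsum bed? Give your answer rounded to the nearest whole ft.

107 ft

Two edge vectors: TP-P→TP-Q = (145, 372, 52), TP-P→TP-R = (81, 80, 52).
Normal n = (TP-P→TP-Q) × (TP-P→TP-R) = (15184, -3328, -18532).
So ∂z/∂easting = −n_x/n_z = 0.81933952 and ∂z/∂northing = −n_y/n_z = −0.17958126.
Intercept c from TP-P: 964 − 571576.17 + 841220.96 = 270608.79.
At (697724, 4684739): z_contact = 571672.8 − 841291.4 + 270608.79 = 990.3 ft.
Depth below ground = 1097 − 990.3 = 107 ft.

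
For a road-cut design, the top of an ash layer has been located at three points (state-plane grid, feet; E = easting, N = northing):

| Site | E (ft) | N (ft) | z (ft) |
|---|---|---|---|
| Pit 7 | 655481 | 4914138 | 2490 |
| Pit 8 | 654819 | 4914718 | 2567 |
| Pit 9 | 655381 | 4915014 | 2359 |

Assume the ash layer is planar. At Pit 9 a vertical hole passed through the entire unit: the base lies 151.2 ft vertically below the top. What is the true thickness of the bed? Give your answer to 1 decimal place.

Two edge vectors: Pit 7→Pit 8 = (-662, 580, 77), Pit 7→Pit 9 = (-100, 876, -131).
Normal n = (Pit 7→Pit 8) × (Pit 7→Pit 9) = (-143432, -94422, -521912).
So ∂z/∂E = −n_x/n_z = −0.27482 and ∂z/∂N = −n_y/n_z = −0.18092.
|∇z| = √(a²+b²) = 0.32902, so dip δ = arctan(0.32902) = 18.21°.
True thickness = vertical thickness × cos δ = 151.2 × cos 18.21° = 143.6 ft.

143.6 ft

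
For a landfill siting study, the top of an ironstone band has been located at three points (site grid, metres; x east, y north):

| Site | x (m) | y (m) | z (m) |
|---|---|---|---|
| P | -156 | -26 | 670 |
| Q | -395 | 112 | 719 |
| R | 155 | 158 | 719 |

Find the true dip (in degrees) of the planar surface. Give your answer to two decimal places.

17.29°

Let the plane be z = a·x + b·y + c.
Q−P: −239a + 138b = 49;  R−P: 311a + 184b = 49.
Solving gives a = −0.02594, b = 0.31015.
Gradient magnitude |∇z| = √(a² + b²) = √(0.00067 + 0.09619) = 0.31123.
True dip = arctan(0.31123) = 17.29°, dipping toward S (azimuth ≈ 175°).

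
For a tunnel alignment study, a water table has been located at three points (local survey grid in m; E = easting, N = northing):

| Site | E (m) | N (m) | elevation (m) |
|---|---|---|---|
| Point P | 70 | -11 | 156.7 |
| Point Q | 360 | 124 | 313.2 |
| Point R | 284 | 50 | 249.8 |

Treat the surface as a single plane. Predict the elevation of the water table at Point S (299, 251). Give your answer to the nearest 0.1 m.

Two edge vectors: Point P→Point Q = (290, 135, 156.5), Point P→Point R = (214, 61, 93.1).
Normal n = (Point P→Point Q) × (Point P→Point R) = (3022, 6492, -11200).
So ∂z/∂E = −n_x/n_z = 0.26982 and ∂z/∂N = −n_y/n_z = 0.57964.
Intercept c from Point P: 156.7 − 18.89 + 6.38 = 144.19.
At (299, 251): z = 80.7 + 145.5 + 144.19 = 370.4 m.

370.4 m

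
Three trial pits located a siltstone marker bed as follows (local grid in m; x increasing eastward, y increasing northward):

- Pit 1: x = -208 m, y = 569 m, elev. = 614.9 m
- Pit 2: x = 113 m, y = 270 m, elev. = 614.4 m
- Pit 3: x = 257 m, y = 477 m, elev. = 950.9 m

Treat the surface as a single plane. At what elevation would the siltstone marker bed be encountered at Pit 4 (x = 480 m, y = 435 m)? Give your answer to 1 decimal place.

Let the plane be z = a·x + b·y + c.
Pit 2−Pit 1: 321a − 299b = −0.5;  Pit 3−Pit 1: 465a − 92b = 336.
Solving gives a = 0.91787, b = 0.98708.
Then c = 614.9 − a·-208 − b·569 = 244.17.
At (480, 435): z = 440.6 + 429.4 + 244.17 = 1114.1 m.

1114.1 m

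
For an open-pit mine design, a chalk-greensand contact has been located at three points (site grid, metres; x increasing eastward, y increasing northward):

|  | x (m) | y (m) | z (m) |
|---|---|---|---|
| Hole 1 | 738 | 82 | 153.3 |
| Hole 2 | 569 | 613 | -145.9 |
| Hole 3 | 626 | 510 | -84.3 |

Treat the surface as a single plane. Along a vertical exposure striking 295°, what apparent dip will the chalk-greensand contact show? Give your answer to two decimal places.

19.38°

Let the plane be z = a·x + b·y + c.
Hole 2−Hole 1: −169a + 531b = −299.2;  Hole 3−Hole 1: −112a + 428b = −237.6.
Solving gives a = 0.14712, b = −0.51664.
Unit vector along 295° is (sin 295°, cos 295°) = (-0.9063, 0.4226).
Slope in that direction = a·(-0.9063) + b·(0.4226) = −0.35168.
Apparent dip = arctan|0.35168| = 19.38° (true dip is 28.2°, so apparent ≤ true as expected).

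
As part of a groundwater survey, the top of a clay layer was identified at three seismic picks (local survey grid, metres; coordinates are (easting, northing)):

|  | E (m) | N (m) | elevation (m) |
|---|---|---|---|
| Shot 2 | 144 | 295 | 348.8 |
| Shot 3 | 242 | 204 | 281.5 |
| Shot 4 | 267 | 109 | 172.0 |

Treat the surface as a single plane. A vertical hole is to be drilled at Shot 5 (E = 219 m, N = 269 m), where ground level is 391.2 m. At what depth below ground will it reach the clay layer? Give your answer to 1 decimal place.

37.8 m

Let the plane be z = a·E + b·N + c.
Shot 3−Shot 2: 98a − 91b = −67.3;  Shot 4−Shot 2: 123a − 186b = −176.8.
Solving gives a = 0.50760, b = 1.28621.
Then c = 348.8 − a·144 − b·295 = −103.73.
At (219, 269): z_contact = 111.17 + 345.99 − 103.73 = 353.43 m.
Depth below ground = 391.2 − 353.43 = 37.8 m.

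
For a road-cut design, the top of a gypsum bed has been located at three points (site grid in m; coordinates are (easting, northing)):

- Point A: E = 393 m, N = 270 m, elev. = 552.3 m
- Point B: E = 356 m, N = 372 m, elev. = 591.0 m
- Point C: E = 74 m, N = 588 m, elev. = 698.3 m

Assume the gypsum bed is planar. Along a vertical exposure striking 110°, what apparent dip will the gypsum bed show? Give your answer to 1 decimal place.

13.0°

Two edge vectors: Point A→Point B = (-37, 102, 38.7), Point A→Point C = (-319, 318, 146).
Normal n = (Point A→Point B) × (Point A→Point C) = (2585.4, -6943.3, 20772).
So ∂z/∂E = −n_x/n_z = −0.12447 and ∂z/∂N = −n_y/n_z = 0.33426.
Unit vector along 110° is (sin 110°, cos 110°) = (0.9397, -0.3420).
Slope in that direction = a·(0.9397) + b·(-0.3420) = −0.23128.
Apparent dip = arctan|0.23128| = 13.0° (true dip is 19.6°, so apparent ≤ true as expected).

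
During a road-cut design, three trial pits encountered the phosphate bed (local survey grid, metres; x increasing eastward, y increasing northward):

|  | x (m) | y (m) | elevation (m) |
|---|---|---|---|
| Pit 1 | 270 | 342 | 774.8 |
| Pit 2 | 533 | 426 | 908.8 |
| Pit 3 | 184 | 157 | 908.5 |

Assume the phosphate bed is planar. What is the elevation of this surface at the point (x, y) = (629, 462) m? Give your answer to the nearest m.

952 m

Let the plane be z = a·x + b·y + c.
Pit 2−Pit 1: 263a + 84b = 134;  Pit 3−Pit 1: −86a − 185b = 133.7.
Solving gives a = 0.86942, b = −1.12686.
Then c = 774.8 − a·270 − b·342 = 925.44.
At (629, 462): z = 546.9 − 520.6 + 925.44 = 951.7 m.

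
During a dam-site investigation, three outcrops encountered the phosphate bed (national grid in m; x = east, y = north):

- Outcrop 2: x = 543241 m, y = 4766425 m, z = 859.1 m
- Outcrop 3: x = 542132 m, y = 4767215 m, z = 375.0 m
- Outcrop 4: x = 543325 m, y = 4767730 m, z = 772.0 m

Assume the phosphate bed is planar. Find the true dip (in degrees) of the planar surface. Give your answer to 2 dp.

Let the plane be z = a·x + b·y + c.
Outcrop 3−Outcrop 2: −1109a + 790b = −484.1;  Outcrop 4−Outcrop 2: 84a + 1305b = −87.1.
Solving gives a = 0.37192, b = −0.09068.
Gradient magnitude |∇z| = √(a² + b²) = √(0.13833 + 0.00822) = 0.38282.
True dip = arctan(0.38282) = 20.95°, dipping toward WNW (azimuth ≈ 284°).

20.95°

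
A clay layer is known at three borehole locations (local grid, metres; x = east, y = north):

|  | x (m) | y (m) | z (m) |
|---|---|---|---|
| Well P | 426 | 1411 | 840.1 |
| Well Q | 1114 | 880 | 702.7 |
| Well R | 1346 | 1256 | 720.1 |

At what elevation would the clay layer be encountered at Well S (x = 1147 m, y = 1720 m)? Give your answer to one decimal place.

795.5 m

Let the plane be z = a·x + b·y + c.
Well Q−Well P: 688a − 531b = −137.4;  Well R−Well P: 920a − 155b = −120.
Solving gives a = −0.111090, b = 0.114821.
Then c = 840.1 − a·426 − b·1411 = 725.41.
At (1147, 1720): z = −127.4 + 197.5 + 725.41 = 795.5 m.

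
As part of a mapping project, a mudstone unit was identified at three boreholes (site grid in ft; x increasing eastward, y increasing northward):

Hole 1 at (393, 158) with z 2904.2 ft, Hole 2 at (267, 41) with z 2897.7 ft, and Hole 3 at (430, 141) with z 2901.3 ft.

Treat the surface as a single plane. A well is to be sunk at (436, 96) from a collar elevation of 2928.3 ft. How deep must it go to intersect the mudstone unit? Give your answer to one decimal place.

31.4 ft

Let the plane be z = a·x + b·y + c.
Hole 2−Hole 1: −126a − 117b = −6.5;  Hole 3−Hole 1: 37a − 17b = −2.9.
Solving gives a = −0.03536, b = 0.09363.
Then c = 2904.2 − a·393 − b·158 = 2903.30.
At (436, 96): z_contact = −15.42 + 8.99 + 2903.30 = 2896.87 ft.
Depth below ground = 2928.3 − 2896.87 = 31.4 ft.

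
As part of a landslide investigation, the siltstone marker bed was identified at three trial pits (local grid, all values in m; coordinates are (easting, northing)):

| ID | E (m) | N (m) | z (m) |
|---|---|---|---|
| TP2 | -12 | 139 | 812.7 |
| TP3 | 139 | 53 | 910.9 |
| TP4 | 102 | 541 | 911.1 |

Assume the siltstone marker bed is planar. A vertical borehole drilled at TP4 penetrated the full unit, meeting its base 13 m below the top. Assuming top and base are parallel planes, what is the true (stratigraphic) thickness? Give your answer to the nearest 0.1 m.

10.7 m

Two edge vectors: TP2→TP3 = (151, -86, 98.2), TP2→TP4 = (114, 402, 98.4).
Normal n = (TP2→TP3) × (TP2→TP4) = (-47938.8, -3663.6, 70506).
So ∂z/∂E = −n_x/n_z = 0.67993 and ∂z/∂N = −n_y/n_z = 0.05196.
|∇z| = √(a²+b²) = 0.68191, so dip δ = arctan(0.68191) = 34.29°.
True thickness = vertical thickness × cos δ = 13 × cos 34.29° = 10.7 m.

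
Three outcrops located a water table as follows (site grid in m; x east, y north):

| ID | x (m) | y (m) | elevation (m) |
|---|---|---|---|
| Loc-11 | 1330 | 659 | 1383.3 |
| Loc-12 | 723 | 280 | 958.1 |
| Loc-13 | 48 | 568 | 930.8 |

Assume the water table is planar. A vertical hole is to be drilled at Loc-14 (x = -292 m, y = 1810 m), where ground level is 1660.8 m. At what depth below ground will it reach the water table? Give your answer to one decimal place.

54.9 m

Two edge vectors: Loc-11→Loc-12 = (-607, -379, -425.2), Loc-11→Loc-13 = (-1282, -91, -452.5).
Normal n = (Loc-11→Loc-12) × (Loc-11→Loc-13) = (132804.3, 270438.9, -430641).
So ∂z/∂x = −n_x/n_z = 0.308387 and ∂z/∂y = −n_y/n_z = 0.627992.
Intercept c from Loc-11: 1383.3 − 410.16 − 413.85 = 559.30.
At (-292, 1810): z_contact = −90.05 + 1136.66 + 559.30 = 1605.91 m.
Depth below ground = 1660.8 − 1605.91 = 54.9 m.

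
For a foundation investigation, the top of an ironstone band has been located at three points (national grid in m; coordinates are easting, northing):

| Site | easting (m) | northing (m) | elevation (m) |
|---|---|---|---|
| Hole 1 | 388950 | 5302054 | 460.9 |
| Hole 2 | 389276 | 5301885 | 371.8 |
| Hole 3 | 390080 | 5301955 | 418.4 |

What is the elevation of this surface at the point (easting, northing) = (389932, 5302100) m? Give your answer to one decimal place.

496.2 m

Let the plane be z = a·easting + b·northing + c.
Hole 2−Hole 1: 326a − 169b = −89.1;  Hole 3−Hole 1: 1130a − 99b = −42.5.
Solving gives a = 0.010324142, b = 0.547134143.
Then c = 460.9 − a·388950 − b·5302054 = −2904489.45.
At (389932, 5302100): z = 4025.7 + 2900959.9 − 2904489.45 = 496.2 m.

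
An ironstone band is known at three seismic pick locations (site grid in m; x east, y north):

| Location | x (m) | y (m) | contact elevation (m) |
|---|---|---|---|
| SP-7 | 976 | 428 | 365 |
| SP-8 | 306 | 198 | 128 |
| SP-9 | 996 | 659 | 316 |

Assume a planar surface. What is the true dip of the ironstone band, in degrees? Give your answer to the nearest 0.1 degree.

Let the plane be z = a·x + b·y + c.
SP-8−SP-7: −670a − 230b = −237;  SP-9−SP-7: 20a + 231b = −49.
Solving gives a = 0.43962, b = −0.25018.
Gradient magnitude |∇z| = √(a² + b²) = √(0.19326 + 0.06259) = 0.50582.
True dip = arctan(0.50582) = 26.8°, dipping toward WNW (azimuth ≈ 300°).

26.8°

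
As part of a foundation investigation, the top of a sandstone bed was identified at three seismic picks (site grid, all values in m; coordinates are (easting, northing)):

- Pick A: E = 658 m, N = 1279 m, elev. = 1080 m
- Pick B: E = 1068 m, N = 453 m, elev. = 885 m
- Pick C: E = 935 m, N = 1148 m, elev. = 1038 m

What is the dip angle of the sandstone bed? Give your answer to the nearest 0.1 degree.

12.2°

Two edge vectors: Pick A→Pick B = (410, -826, -195), Pick A→Pick C = (277, -131, -42).
Normal n = (Pick A→Pick B) × (Pick A→Pick C) = (9147, -36795, 175092).
So ∂z/∂E = −n_x/n_z = −0.05224 and ∂z/∂N = −n_y/n_z = 0.21015.
Gradient magnitude |∇z| = √(a² + b²) = √(0.00273 + 0.04416) = 0.21654.
True dip = arctan(0.21654) = 12.2°, dipping toward SSE (azimuth ≈ 166°).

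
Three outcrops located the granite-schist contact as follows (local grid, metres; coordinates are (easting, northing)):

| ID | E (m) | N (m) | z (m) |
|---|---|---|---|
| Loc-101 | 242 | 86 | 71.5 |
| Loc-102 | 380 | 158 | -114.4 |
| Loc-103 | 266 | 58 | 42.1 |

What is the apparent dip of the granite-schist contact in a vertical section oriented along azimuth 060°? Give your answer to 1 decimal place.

49.5°

Let the plane be z = a·E + b·N + c.
Loc-102−Loc-101: 138a + 72b = −185.9;  Loc-103−Loc-101: 24a − 28b = −29.4.
Solving gives a = −1.30937, b = −0.07232.
Unit vector along 060° is (sin 60°, cos 60°) = (0.8660, 0.5000).
Slope in that direction = a·(0.8660) + b·(0.5000) = −1.17011.
Apparent dip = arctan|1.17011| = 49.5° (true dip is 52.7°, so apparent ≤ true as expected).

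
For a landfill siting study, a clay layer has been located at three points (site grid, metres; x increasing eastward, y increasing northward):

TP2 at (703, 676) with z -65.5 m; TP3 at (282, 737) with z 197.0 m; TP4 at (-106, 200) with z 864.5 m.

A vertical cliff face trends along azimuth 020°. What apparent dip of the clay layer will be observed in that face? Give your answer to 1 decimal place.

Two edge vectors: TP2→TP3 = (-421, 61, 262.5), TP2→TP4 = (-809, -476, 930).
Normal n = (TP2→TP3) × (TP2→TP4) = (181680, 179167.5, 249745).
So ∂z/∂x = −n_x/n_z = −0.72746 and ∂z/∂y = −n_y/n_z = −0.71740.
Unit vector along 020° is (sin 20°, cos 20°) = (0.3420, 0.9397).
Slope in that direction = a·(0.3420) + b·(0.9397) = −0.92294.
Apparent dip = arctan|0.92294| = 42.7° (true dip is 45.6°, so apparent ≤ true as expected).

42.7°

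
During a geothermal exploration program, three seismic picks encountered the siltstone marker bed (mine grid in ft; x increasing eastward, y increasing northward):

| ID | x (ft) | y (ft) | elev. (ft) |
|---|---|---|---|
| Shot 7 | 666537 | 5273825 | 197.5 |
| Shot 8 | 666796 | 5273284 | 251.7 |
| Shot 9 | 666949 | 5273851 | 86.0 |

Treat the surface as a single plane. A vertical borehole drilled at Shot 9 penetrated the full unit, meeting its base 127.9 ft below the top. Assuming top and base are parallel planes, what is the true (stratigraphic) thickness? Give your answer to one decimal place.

Let the plane be z = a·x + b·y + c.
Shot 8−Shot 7: 259a − 541b = 54.2;  Shot 9−Shot 7: 412a + 26b = −111.5.
Solving gives a = −0.25656, b = −0.22301.
|∇z| = √(a²+b²) = 0.33993, so dip δ = arctan(0.33993) = 18.77°.
True thickness = vertical thickness × cos δ = 127.9 × cos 18.77° = 121.1 ft.

121.1 ft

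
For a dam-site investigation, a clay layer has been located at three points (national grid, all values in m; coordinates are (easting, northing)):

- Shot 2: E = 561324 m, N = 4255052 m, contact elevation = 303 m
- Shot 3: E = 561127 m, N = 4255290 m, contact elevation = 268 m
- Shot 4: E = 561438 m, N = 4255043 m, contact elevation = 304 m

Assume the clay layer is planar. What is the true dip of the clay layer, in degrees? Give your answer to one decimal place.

8.5°

Let the plane be z = a·E + b·N + c.
Shot 3−Shot 2: −197a + 238b = −35;  Shot 4−Shot 2: 114a − 9b = 1.
Solving gives a = −0.00304, b = −0.14957.
Gradient magnitude |∇z| = √(a² + b²) = √(0.00001 + 0.02237) = 0.14960.
True dip = arctan(0.14960) = 8.5°, dipping toward N (azimuth ≈ 001°).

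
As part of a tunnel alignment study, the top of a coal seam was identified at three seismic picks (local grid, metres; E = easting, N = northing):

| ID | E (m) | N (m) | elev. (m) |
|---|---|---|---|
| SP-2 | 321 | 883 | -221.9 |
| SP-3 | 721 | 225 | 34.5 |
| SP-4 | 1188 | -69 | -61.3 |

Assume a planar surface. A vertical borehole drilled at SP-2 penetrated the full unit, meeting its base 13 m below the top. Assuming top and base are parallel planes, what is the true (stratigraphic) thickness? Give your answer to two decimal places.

8.71 m

Two edge vectors: SP-2→SP-3 = (400, -658, 256.4), SP-2→SP-4 = (867, -952, 160.6).
Normal n = (SP-2→SP-3) × (SP-2→SP-4) = (138418, 158058.8, 189686).
So ∂z/∂E = −n_x/n_z = −0.72972 and ∂z/∂N = −n_y/n_z = −0.83327.
|∇z| = √(a²+b²) = 1.10762, so dip δ = arctan(1.10762) = 47.92°.
True thickness = vertical thickness × cos δ = 13 × cos 47.92° = 8.71 m.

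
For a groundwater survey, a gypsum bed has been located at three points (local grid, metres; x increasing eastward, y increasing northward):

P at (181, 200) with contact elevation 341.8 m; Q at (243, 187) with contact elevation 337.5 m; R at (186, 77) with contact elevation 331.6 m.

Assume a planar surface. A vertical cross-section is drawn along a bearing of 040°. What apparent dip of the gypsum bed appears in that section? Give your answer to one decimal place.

Let the plane be z = a·x + b·y + c.
Q−P: 62a − 13b = −4.3;  R−P: 5a − 123b = −10.2.
Solving gives a = −0.05241, b = 0.08080.
Unit vector along 040° is (sin 40°, cos 40°) = (0.6428, 0.7660).
Slope in that direction = a·(0.6428) + b·(0.7660) = 0.02820.
Apparent dip = arctan|0.02820| = 1.6° (true dip is 5.5°, so apparent ≤ true as expected).

1.6°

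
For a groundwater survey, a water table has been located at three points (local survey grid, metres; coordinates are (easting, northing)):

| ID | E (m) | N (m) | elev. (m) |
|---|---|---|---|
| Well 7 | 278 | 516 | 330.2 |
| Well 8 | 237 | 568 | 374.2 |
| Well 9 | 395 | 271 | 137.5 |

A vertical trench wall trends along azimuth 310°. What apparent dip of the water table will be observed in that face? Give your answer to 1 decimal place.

30.7°

Let the plane be z = a·E + b·N + c.
Well 8−Well 7: −41a + 52b = 44;  Well 9−Well 7: 117a − 245b = −192.7.
Solving gives a = −0.19177, b = 0.69495.
Unit vector along 310° is (sin 310°, cos 310°) = (-0.7660, 0.6428).
Slope in that direction = a·(-0.7660) + b·(0.6428) = 0.59361.
Apparent dip = arctan|0.59361| = 30.7° (true dip is 35.8°, so apparent ≤ true as expected).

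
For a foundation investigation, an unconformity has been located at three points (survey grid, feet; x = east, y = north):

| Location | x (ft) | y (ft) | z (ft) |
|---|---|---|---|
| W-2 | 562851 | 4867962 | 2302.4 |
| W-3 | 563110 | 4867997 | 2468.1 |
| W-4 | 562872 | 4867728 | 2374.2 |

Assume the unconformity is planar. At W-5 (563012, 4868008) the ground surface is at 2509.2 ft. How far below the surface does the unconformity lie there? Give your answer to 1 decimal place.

Two edge vectors: W-2→W-3 = (259, 35, 165.7), W-2→W-4 = (21, -234, 71.8).
Normal n = (W-2→W-3) × (W-2→W-4) = (41286.8, -15116.5, -61341).
So ∂z/∂x = −n_x/n_z = 0.673070214 and ∂z/∂y = −n_y/n_z = −0.246433870.
Intercept c from W-2: 2302.4 − 378838.24 + 1199630.71 = 823094.87.
At (563012, 4868008): z_contact = 378946.61 − 1199642.05 + 823094.87 = 2399.43 ft.
Depth below ground = 2509.2 − 2399.43 = 109.8 ft.

109.8 ft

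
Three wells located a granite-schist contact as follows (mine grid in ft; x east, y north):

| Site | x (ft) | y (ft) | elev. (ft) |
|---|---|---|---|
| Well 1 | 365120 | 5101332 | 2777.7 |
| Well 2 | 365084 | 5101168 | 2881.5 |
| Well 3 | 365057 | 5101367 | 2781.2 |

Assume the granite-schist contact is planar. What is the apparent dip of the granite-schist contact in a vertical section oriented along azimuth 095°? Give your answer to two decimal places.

17.40°

Two edge vectors: Well 1→Well 2 = (-36, -164, 103.8), Well 1→Well 3 = (-63, 35, 3.5).
Normal n = (Well 1→Well 2) × (Well 1→Well 3) = (-4207, -6413.4, -11592).
So ∂z/∂x = −n_x/n_z = −0.36292 and ∂z/∂y = −n_y/n_z = −0.55326.
Unit vector along 095° is (sin 95°, cos 95°) = (0.9962, -0.0872).
Slope in that direction = a·(0.9962) + b·(-0.0872) = −0.31332.
Apparent dip = arctan|0.31332| = 17.40° (true dip is 33.5°, so apparent ≤ true as expected).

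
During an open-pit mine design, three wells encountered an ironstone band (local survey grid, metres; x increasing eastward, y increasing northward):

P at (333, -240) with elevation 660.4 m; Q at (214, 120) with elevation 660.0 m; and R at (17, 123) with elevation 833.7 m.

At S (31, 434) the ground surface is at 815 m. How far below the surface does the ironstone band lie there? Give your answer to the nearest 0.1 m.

Let the plane be z = a·x + b·y + c.
Q−P: −119a + 360b = −0.4;  R−P: −316a + 363b = 173.3.
Solving gives a = −0.88620, b = −0.29405.
Then c = 660.4 − a·333 − b·-240 = 884.93.
At (31, 434): z_contact = −27.47 − 127.62 + 884.93 = 729.84 m.
Depth below ground = 815 − 729.84 = 85.2 m.

85.2 m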